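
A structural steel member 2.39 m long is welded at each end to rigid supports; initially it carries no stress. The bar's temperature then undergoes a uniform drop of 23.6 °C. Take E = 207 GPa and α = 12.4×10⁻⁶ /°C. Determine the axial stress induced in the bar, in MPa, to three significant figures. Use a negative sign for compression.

60.6 MPa

Free thermal expansion αLΔT = 12.4e-6 · 2390 · -23.6 = -0.6994 mm.
The walls impose strain ε = −(-0.6994)/2390 = 2.9264e-04; σ = Eε = 207000 · 2.9264e-04 = 60.58 MPa.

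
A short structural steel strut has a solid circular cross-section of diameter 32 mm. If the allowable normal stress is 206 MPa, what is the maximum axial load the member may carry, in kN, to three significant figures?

166 kN

A = 804.2 mm².
P_max = σ_allow · A = 206 · 804.2 = 165700 N = 165.7 kN.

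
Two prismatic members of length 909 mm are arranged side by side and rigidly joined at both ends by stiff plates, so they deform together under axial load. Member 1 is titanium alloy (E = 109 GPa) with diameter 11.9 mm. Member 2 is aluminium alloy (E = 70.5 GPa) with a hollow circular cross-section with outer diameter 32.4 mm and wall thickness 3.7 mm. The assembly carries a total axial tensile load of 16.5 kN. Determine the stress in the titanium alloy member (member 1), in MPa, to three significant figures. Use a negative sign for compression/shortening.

50.5 MPa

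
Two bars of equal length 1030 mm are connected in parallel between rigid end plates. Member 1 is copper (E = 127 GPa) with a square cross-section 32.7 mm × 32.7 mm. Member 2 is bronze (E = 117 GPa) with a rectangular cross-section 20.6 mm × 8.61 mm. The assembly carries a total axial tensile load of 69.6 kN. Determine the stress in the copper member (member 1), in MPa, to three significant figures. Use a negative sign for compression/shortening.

A_1 = 1069 mm².
A_2 = 177.4 mm².
Equal strain + equilibrium ⇒ each member carries load in proportion to AE: A₁E₁ = 135800000 N, A₂E₂ = 20750000 N, ΣAE = 156600000 N.
σ₁ = P·E₁/ΣAE = 69600·127000/156600000 = 56.46 MPa.

56.5 MPa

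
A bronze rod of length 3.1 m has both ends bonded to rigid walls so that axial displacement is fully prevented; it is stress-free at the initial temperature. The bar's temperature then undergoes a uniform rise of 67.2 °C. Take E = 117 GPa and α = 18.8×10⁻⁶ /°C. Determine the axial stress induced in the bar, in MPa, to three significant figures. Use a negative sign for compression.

Free thermal expansion αLΔT = 18.8e-6 · 3100 · 67.2 = 3.916 mm.
The walls impose strain ε = −(3.916)/3100 = -1.2634e-03; σ = Eε = 117000 · -1.2634e-03 = -147.8 MPa.

-148 MPa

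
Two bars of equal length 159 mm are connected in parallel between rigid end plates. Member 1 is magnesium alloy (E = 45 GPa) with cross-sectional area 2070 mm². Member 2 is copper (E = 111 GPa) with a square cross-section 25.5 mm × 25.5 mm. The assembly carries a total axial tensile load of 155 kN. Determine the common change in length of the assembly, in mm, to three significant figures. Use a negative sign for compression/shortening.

A_2 = 650.2 mm².
Equal strain + equilibrium ⇒ each member carries load in proportion to AE: A₁E₁ = 93150000 N, A₂E₂ = 72180000 N, ΣAE = 165300000 N.
δ = PL/ΣAE = 155000·159/165300000 = 0.1491 mm.

0.149 mm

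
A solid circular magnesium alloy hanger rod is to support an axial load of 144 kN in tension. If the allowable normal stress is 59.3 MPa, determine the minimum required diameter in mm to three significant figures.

55.6 mm

Required area A ≥ P/σ_allow = 144000/59.3 = 2428 mm².
For a solid circular section, d ≥ √(4A/π) = 55.6 mm.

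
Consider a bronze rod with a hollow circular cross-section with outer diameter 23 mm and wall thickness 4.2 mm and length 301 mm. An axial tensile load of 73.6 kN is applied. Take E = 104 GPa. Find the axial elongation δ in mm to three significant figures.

0.859 mm

A = 248.1 mm².
δ_mech = NL/(AE) = 73600·301/(248.1·104000) = 0.8587 mm.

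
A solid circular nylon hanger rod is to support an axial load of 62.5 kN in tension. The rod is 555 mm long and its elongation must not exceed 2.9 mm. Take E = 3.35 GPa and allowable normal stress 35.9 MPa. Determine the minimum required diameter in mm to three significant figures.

Required area A ≥ P/σ_allow = 62500/35.9 = 1741 mm².
For a solid circular section, d ≥ √(4A/π) = 47.08 mm.
Elongation limit: A ≥ PL/(Eδ_allow) = 62500·555/(3350·2.9) = 3571 mm² ⇒ d ≥ 67.42 mm.
The elongation limit governs.

67.4 mm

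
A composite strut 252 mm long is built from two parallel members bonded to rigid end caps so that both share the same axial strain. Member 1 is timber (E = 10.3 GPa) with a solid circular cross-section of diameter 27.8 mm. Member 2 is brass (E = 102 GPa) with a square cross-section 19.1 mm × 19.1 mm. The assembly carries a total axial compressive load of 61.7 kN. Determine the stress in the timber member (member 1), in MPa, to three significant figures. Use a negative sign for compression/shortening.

A_1 = 607 mm².
A_2 = 364.8 mm².
Equal strain + equilibrium ⇒ each member carries load in proportion to AE: A₁E₁ = 6252000 N, A₂E₂ = 37210000 N, ΣAE = 43460000 N.
σ₁ = P·E₁/ΣAE = -61700·10300/43460000 = -14.62 MPa.

-14.6 MPa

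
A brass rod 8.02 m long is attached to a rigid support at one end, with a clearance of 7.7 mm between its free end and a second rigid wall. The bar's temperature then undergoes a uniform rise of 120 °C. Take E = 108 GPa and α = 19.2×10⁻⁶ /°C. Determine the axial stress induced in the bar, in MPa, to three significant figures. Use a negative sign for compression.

Free thermal expansion αLΔT = 19.2e-6 · 8020 · 120 = 18.48 mm.
The walls engage after the gap closes; constrained expansion = 18.48 − 7.7 = 10.78 mm.
The walls impose strain ε = −(10.78)/8020 = -1.3439e-03; σ = Eε = 108000 · -1.3439e-03 = -145.1 MPa.

-145 MPa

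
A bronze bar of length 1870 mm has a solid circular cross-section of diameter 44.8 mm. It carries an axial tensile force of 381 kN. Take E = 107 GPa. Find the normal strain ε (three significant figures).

0.00226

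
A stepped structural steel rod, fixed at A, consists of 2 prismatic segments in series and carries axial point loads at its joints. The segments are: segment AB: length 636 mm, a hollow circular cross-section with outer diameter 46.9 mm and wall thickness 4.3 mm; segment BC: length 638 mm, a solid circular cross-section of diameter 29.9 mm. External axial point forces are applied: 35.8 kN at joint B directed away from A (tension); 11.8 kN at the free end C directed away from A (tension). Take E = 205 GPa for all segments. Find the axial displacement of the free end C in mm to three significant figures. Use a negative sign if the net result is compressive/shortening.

Internal axial forces (sectioning from the free end, tension +): N_BC = 11.8 kN, N_AB = 47.6 kN.
A_AB = 575.5 mm².
A_BC = 702.2 mm².
δ_AB = 47600·636/(575.5·205000) = 0.2566 mm
δ_BC = 11800·638/(702.2·205000) = 0.0523 mm
δ = Σδ_i = 0.3089 mm.

0.309 mm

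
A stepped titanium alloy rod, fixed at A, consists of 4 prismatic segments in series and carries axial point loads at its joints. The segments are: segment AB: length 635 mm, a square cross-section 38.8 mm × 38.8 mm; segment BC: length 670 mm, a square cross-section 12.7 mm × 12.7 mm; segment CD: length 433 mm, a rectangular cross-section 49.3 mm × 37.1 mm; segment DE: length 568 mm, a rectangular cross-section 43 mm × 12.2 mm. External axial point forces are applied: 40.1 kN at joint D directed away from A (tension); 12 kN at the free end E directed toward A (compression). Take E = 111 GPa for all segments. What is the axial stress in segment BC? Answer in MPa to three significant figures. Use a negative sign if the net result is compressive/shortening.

174 MPa

Internal axial forces (sectioning from the free end, tension +): N_DE = -12 kN, N_CD = 28.1 kN, N_BC = 28.1 kN, N_AB = 28.1 kN.
A_BC = 161.3 mm².
σ_BC = N_BC/A_BC = 28100/161.3 = 174.2 MPa.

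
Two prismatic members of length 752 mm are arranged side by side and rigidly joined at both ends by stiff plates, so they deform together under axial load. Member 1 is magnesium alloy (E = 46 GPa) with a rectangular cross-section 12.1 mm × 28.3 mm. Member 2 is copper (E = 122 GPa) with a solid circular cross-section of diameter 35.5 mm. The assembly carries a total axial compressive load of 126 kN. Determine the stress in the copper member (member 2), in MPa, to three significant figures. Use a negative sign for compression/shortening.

A_1 = 342.4 mm².
A_2 = 989.8 mm².
Equal strain + equilibrium ⇒ each member carries load in proportion to AE: A₁E₁ = 15750000 N, A₂E₂ = 120800000 N, ΣAE = 136500000 N.
σ₂ = P·E₂/ΣAE = -126000·122000/136500000 = -112.6 MPa.

-113 MPa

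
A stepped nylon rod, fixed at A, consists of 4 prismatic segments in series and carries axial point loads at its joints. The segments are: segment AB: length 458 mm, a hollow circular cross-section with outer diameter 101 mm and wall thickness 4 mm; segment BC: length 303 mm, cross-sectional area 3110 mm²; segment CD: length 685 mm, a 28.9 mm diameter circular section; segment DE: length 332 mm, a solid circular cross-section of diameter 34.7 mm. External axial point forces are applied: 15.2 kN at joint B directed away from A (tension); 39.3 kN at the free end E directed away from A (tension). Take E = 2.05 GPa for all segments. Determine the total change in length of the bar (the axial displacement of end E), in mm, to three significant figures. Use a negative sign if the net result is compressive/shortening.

38.6 mm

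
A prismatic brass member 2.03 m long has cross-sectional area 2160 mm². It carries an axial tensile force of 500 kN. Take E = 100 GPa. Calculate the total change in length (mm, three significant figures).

δ_mech = NL/(AE) = 500000·2030/(2160·100000) = 4.699 mm.

4.70 mm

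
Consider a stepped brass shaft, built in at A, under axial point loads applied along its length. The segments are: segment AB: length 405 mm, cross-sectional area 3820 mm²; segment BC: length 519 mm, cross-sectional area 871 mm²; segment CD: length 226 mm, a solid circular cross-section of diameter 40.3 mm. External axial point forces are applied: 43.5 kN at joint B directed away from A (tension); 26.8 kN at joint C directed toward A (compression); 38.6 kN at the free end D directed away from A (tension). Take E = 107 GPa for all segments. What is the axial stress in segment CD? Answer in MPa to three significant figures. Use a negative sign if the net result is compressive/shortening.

30.3 MPa

Internal axial forces (sectioning from the free end, tension +): N_CD = 38.6 kN, N_BC = 11.8 kN, N_AB = 55.3 kN.
A_CD = 1276 mm².
σ_CD = N_CD/A_CD = 38600/1276 = 30.26 MPa.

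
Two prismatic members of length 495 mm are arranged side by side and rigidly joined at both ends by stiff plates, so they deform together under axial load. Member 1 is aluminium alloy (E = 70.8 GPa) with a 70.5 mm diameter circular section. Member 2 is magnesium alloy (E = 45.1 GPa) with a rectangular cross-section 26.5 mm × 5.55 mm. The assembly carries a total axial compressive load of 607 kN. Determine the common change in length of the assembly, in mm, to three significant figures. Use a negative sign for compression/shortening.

-1.06 mm

A_1 = 3904 mm².
A_2 = 147.1 mm².
Equal strain + equilibrium ⇒ each member carries load in proportion to AE: A₁E₁ = 276400000 N, A₂E₂ = 6633000 N, ΣAE = 283000000 N.
δ = PL/ΣAE = -607000·495/283000000 = -1.062 mm.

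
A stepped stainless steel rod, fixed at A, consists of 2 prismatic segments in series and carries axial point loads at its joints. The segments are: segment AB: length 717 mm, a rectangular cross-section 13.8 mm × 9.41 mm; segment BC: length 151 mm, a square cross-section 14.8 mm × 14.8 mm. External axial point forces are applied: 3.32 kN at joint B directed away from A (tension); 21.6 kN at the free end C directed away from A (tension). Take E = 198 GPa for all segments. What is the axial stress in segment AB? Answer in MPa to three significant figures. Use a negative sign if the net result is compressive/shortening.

Internal axial forces (sectioning from the free end, tension +): N_BC = 21.6 kN, N_AB = 24.92 kN.
A_AB = 129.9 mm².
σ_AB = N_AB/A_AB = 24920/129.9 = 191.9 MPa.

192 MPa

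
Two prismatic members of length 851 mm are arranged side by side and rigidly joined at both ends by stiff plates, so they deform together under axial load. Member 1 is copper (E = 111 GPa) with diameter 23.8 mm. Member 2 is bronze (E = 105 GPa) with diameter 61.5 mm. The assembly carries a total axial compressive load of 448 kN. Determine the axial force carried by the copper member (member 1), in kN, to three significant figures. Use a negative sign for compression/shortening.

-61.2 kN

A_1 = 444.9 mm².
A_2 = 2971 mm².
Equal strain + equilibrium ⇒ each member carries load in proportion to AE: A₁E₁ = 49380000 N, A₂E₂ = 311900000 N, ΣAE = 361300000 N.
F₁ = P·A₁E₁/ΣAE = -448000·49380000/361300000 = -61230 N.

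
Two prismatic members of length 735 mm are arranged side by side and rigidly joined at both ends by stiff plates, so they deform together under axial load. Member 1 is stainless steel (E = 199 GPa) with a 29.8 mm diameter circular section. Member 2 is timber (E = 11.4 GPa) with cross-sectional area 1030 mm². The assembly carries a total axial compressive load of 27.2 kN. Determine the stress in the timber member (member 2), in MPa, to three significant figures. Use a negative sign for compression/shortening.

-2.06 MPa

A_1 = 697.5 mm².
Equal strain + equilibrium ⇒ each member carries load in proportion to AE: A₁E₁ = 138800000 N, A₂E₂ = 11740000 N, ΣAE = 150500000 N.
σ₂ = P·E₂/ΣAE = -27200·11400/150500000 = -2.06 MPa.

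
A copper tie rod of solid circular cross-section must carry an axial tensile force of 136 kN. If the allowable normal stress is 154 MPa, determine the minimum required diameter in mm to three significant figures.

33.5 mm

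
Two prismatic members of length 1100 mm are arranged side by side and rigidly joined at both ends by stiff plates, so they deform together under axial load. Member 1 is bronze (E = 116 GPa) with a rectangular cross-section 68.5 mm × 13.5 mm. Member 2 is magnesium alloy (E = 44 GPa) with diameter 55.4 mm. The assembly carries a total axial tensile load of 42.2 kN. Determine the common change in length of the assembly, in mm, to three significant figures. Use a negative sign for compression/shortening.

0.218 mm

A_1 = 924.8 mm².
A_2 = 2411 mm².
Equal strain + equilibrium ⇒ each member carries load in proportion to AE: A₁E₁ = 107300000 N, A₂E₂ = 106100000 N, ΣAE = 213300000 N.
δ = PL/ΣAE = 42200·1100/213300000 = 0.2176 mm.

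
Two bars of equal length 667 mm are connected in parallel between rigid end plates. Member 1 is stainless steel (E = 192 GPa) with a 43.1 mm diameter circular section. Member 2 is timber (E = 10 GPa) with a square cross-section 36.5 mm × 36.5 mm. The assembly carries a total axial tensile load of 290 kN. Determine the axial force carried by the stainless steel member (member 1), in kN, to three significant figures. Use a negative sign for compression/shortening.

A_1 = 1459 mm².
A_2 = 1332 mm².
Equal strain + equilibrium ⇒ each member carries load in proportion to AE: A₁E₁ = 280100000 N, A₂E₂ = 13320000 N, ΣAE = 293400000 N.
F₁ = P·A₁E₁/ΣAE = 290000·280100000/293400000 = 276800 N.

277 kN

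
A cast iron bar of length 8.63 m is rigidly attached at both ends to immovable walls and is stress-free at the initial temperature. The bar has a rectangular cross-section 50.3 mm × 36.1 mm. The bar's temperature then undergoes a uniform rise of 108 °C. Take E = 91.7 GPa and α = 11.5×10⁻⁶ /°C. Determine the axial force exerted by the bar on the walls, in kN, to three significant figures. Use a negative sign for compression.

Free thermal expansion αLΔT = 11.5e-6 · 8630 · 108 = 10.72 mm.
The walls impose strain ε = −(10.72)/8630 = -1.2420e-03; σ = Eε = 91700 · -1.2420e-03 = -113.9 MPa.
Wall reaction R = σ·A = -113.9·1816 = -206800 N = -206.8 kN.

-207 kN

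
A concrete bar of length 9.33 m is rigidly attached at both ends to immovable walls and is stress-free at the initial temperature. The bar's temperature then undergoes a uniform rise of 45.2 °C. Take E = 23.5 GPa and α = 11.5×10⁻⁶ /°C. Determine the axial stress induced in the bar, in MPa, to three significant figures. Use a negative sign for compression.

Free thermal expansion αLΔT = 11.5e-6 · 9330 · 45.2 = 4.85 mm.
The walls impose strain ε = −(4.85)/9330 = -5.1980e-04; σ = Eε = 23500 · -5.1980e-04 = -12.22 MPa.

-12.2 MPa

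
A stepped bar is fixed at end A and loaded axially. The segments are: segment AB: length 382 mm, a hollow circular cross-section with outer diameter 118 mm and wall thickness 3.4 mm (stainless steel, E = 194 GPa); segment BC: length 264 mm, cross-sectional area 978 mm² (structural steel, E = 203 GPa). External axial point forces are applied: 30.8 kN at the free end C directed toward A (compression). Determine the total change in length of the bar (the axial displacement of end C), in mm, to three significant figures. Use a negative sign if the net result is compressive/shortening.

-0.0905 mm

Internal axial forces (sectioning from the free end, tension +): N_BC = -30.8 kN, N_AB = -30.8 kN.
A_AB = 1224 mm².
δ_AB = -30800·382/(1224·194000) = -0.04954 mm
δ_BC = -30800·264/(978·203000) = -0.04096 mm
δ = Σδ_i = -0.0905 mm.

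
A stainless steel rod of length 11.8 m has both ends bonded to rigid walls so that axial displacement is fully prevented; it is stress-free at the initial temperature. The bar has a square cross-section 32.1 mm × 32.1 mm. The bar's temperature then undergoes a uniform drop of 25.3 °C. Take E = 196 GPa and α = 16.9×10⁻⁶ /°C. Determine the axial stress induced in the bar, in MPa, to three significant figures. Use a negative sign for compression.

83.8 MPa

Free thermal expansion αLΔT = 16.9e-6 · 11800 · -25.3 = -5.045 mm.
The walls impose strain ε = −(-5.045)/11800 = 4.2757e-04; σ = Eε = 196000 · 4.2757e-04 = 83.8 MPa.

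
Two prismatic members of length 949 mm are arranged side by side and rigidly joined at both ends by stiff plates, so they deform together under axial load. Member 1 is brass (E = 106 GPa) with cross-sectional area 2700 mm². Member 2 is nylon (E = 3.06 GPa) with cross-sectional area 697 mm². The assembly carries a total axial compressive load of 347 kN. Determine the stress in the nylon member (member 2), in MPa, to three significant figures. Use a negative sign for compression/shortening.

-3.68 MPa

Equal strain + equilibrium ⇒ each member carries load in proportion to AE: A₁E₁ = 286200000 N, A₂E₂ = 2133000 N, ΣAE = 288300000 N.
σ₂ = P·E₂/ΣAE = -347000·3060/288300000 = -3.683 MPa.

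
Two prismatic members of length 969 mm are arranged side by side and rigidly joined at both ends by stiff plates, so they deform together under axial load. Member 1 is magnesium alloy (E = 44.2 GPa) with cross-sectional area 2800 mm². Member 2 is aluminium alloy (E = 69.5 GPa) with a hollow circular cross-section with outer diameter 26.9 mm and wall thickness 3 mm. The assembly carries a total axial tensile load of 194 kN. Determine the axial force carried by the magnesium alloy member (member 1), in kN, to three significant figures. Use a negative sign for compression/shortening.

A_2 = 225.3 mm².
Equal strain + equilibrium ⇒ each member carries load in proportion to AE: A₁E₁ = 123800000 N, A₂E₂ = 15660000 N, ΣAE = 139400000 N.
F₁ = P·A₁E₁/ΣAE = 194000·123800000/139400000 = 172200 N.

172 kN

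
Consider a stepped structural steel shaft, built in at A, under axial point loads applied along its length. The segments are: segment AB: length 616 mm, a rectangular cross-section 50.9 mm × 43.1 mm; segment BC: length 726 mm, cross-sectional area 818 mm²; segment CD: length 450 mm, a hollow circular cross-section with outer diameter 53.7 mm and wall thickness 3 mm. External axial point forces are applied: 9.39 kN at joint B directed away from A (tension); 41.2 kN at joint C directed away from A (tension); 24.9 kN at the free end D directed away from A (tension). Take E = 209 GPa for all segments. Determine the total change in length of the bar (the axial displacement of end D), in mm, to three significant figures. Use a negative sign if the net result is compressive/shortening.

0.494 mm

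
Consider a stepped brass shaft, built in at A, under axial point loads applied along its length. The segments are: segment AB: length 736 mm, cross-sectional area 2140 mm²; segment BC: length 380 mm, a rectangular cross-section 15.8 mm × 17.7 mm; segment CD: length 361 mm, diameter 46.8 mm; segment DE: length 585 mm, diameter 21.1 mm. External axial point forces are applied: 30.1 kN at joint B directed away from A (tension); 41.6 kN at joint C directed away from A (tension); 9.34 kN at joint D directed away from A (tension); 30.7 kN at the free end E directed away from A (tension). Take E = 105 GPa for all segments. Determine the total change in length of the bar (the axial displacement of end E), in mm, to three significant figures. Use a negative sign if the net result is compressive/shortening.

Internal axial forces (sectioning from the free end, tension +): N_DE = 30.7 kN, N_CD = 40.04 kN, N_BC = 81.64 kN, N_AB = 111.7 kN.
A_BC = 279.7 mm².
A_CD = 1720 mm².
A_DE = 349.7 mm².
δ_AB = 111700·736/(2140·105000) = 0.366 mm
δ_BC = 81640·380/(279.7·105000) = 1.056 mm
δ_CD = 40040·361/(1720·105000) = 0.08003 mm
δ_DE = 30700·585/(349.7·105000) = 0.4892 mm
δ = Σδ_i = 1.992 mm.

1.99 mm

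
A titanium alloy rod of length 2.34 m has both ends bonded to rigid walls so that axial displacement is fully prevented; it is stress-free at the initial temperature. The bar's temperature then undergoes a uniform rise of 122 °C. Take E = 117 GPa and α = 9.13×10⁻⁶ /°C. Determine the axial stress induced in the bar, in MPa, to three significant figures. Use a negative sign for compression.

-130 MPa

Free thermal expansion αLΔT = 9.13e-6 · 2340 · 122 = 2.606 mm.
The walls impose strain ε = −(2.606)/2340 = -1.1139e-03; σ = Eε = 117000 · -1.1139e-03 = -130.3 MPa.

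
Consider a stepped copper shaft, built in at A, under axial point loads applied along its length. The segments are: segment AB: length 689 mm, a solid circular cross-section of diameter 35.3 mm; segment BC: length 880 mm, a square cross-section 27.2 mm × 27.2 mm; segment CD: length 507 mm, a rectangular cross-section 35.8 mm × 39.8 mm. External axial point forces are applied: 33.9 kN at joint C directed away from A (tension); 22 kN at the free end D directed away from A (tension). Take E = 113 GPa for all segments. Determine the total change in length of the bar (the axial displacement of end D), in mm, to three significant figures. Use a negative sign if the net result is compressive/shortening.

Internal axial forces (sectioning from the free end, tension +): N_CD = 22 kN, N_BC = 55.9 kN, N_AB = 55.9 kN.
A_AB = 978.7 mm².
A_BC = 739.8 mm².
A_CD = 1425 mm².
δ_AB = 55900·689/(978.7·113000) = 0.3483 mm
δ_BC = 55900·880/(739.8·113000) = 0.5884 mm
δ_CD = 22000·507/(1425·113000) = 0.06928 mm
δ = Σδ_i = 1.006 mm.

1.01 mm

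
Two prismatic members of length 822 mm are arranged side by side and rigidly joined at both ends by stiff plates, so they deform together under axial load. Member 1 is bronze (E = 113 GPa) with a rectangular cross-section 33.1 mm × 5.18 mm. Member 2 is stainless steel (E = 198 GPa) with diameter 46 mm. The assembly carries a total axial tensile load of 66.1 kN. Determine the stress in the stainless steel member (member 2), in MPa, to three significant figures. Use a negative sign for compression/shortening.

37.6 MPa

A_1 = 171.5 mm².
A_2 = 1662 mm².
Equal strain + equilibrium ⇒ each member carries load in proportion to AE: A₁E₁ = 19370000 N, A₂E₂ = 329100000 N, ΣAE = 348400000 N.
σ₂ = P·E₂/ΣAE = 66100·198000/348400000 = 37.56 MPa.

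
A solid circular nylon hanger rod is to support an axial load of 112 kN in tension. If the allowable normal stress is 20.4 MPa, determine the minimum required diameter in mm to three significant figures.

83.6 mm

Required area A ≥ P/σ_allow = 112000/20.4 = 5490 mm².
For a solid circular section, d ≥ √(4A/π) = 83.61 mm.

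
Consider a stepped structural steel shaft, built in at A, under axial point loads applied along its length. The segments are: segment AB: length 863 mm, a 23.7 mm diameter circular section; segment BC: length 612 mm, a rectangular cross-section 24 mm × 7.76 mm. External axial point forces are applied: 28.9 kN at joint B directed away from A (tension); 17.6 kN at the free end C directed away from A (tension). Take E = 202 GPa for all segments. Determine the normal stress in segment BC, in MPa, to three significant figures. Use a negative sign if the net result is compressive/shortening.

Internal axial forces (sectioning from the free end, tension +): N_BC = 17.6 kN, N_AB = 46.5 kN.
A_BC = 186.2 mm².
σ_BC = N_BC/A_BC = 17600/186.2 = 94.5 MPa.

94.5 MPa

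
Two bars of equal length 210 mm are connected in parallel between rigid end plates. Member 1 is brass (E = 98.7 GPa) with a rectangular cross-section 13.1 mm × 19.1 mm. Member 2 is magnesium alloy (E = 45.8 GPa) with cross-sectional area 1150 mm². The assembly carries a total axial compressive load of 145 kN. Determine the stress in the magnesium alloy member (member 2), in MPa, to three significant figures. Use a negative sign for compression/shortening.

A_1 = 250.2 mm².
Equal strain + equilibrium ⇒ each member carries load in proportion to AE: A₁E₁ = 24700000 N, A₂E₂ = 52670000 N, ΣAE = 77370000 N.
σ₂ = P·E₂/ΣAE = -145000·45800/77370000 = -85.84 MPa.

-85.8 MPa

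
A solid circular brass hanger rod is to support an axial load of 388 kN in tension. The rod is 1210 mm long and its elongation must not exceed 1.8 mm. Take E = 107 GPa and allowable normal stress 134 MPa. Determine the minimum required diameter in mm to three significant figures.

Required area A ≥ P/σ_allow = 388000/134 = 2896 mm².
For a solid circular section, d ≥ √(4A/π) = 60.72 mm.
Elongation limit: A ≥ PL/(Eδ_allow) = 388000·1210/(107000·1.8) = 2438 mm² ⇒ d ≥ 55.71 mm.
The stress limit governs.

60.7 mm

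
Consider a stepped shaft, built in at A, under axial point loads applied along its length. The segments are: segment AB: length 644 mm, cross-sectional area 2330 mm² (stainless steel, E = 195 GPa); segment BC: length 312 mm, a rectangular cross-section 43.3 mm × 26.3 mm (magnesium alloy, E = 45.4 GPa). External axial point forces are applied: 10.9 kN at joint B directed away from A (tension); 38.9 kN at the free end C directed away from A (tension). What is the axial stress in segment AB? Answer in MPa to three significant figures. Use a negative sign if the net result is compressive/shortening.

Internal axial forces (sectioning from the free end, tension +): N_BC = 38.9 kN, N_AB = 49.8 kN.
σ_AB = N_AB/A_AB = 49800/2330 = 21.37 MPa.

21.4 MPa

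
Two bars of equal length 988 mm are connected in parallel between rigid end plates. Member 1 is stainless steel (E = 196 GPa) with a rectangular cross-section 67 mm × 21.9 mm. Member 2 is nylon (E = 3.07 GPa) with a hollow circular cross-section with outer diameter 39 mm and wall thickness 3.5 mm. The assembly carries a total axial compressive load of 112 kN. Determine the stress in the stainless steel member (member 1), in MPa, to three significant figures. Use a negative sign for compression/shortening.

-76.0 MPa

A_1 = 1467 mm².
A_2 = 390.3 mm².
Equal strain + equilibrium ⇒ each member carries load in proportion to AE: A₁E₁ = 287600000 N, A₂E₂ = 1198000 N, ΣAE = 288800000 N.
σ₁ = P·E₁/ΣAE = -112000·196000/288800000 = -76.01 MPa.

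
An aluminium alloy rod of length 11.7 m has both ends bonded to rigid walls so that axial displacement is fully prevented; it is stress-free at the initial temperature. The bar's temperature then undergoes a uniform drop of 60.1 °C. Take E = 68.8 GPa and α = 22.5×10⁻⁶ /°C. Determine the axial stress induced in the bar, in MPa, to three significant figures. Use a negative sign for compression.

Free thermal expansion αLΔT = 22.5e-6 · 11700 · -60.1 = -15.82 mm.
The walls impose strain ε = −(-15.82)/11700 = 1.3522e-03; σ = Eε = 68800 · 1.3522e-03 = 93.03 MPa.

93.0 MPa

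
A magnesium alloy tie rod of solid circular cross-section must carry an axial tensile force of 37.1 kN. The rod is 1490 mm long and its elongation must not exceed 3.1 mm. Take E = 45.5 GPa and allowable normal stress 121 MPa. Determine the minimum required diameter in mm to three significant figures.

Required area A ≥ P/σ_allow = 37100/121 = 306.6 mm².
For a solid circular section, d ≥ √(4A/π) = 19.76 mm.
Elongation limit: A ≥ PL/(Eδ_allow) = 37100·1490/(45500·3.1) = 391.9 mm² ⇒ d ≥ 22.34 mm.
The elongation limit governs.

22.3 mm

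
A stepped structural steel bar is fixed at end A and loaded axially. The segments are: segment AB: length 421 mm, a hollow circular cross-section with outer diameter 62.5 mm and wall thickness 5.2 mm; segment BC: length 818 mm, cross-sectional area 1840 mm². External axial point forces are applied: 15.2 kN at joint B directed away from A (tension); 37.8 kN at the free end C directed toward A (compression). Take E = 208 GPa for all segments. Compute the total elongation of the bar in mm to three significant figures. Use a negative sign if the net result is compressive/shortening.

Internal axial forces (sectioning from the free end, tension +): N_BC = -37.8 kN, N_AB = -22.6 kN.
A_AB = 936.1 mm².
δ_AB = -22600·421/(936.1·208000) = -0.04887 mm
δ_BC = -37800·818/(1840·208000) = -0.08079 mm
δ = Σδ_i = -0.1297 mm.

-0.130 mm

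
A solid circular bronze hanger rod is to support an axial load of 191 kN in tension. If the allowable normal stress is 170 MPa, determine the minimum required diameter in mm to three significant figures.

Required area A ≥ P/σ_allow = 191000/170 = 1124 mm².
For a solid circular section, d ≥ √(4A/π) = 37.82 mm.

37.8 mm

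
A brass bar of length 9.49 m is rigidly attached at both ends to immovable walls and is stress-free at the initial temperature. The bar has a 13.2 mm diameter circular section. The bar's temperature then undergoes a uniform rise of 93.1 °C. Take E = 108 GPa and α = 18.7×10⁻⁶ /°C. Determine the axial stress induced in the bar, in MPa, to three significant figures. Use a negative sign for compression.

Free thermal expansion αLΔT = 18.7e-6 · 9490 · 93.1 = 16.52 mm.
The walls impose strain ε = −(16.52)/9490 = -1.7410e-03; σ = Eε = 108000 · -1.7410e-03 = -188 MPa.

-188 MPa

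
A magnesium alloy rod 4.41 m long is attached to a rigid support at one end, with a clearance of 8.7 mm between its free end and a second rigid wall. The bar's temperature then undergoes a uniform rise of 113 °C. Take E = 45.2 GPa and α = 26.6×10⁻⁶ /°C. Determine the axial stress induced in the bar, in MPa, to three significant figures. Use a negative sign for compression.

-46.7 MPa

Free thermal expansion αLΔT = 26.6e-6 · 4410 · 113 = 13.26 mm.
The walls engage after the gap closes; constrained expansion = 13.26 − 8.7 = 4.556 mm.
The walls impose strain ε = −(4.556)/4410 = -1.0330e-03; σ = Eε = 45200 · -1.0330e-03 = -46.69 MPa.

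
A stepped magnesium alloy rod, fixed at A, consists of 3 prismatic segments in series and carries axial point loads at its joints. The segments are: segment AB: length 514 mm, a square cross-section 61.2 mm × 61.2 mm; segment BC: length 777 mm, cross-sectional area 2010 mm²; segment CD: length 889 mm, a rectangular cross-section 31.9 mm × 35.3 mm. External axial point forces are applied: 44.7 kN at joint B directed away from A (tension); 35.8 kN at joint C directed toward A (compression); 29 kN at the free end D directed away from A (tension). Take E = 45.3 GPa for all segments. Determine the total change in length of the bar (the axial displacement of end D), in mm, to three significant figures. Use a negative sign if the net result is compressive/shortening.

Internal axial forces (sectioning from the free end, tension +): N_CD = 29 kN, N_BC = -6.8 kN, N_AB = 37.9 kN.
A_AB = 3745 mm².
A_CD = 1126 mm².
δ_AB = 37900·514/(3745·45300) = 0.1148 mm
δ_BC = -6800·777/(2010·45300) = -0.05803 mm
δ_CD = 29000·889/(1126·45300) = 0.5054 mm
δ = Σδ_i = 0.5622 mm.

0.562 mm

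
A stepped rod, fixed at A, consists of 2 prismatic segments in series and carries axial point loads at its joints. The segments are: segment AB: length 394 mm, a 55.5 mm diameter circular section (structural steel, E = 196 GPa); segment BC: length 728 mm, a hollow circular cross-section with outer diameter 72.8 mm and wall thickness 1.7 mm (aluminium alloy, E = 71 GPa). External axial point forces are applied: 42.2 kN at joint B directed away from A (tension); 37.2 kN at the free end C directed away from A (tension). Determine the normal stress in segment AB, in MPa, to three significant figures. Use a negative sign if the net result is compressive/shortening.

Internal axial forces (sectioning from the free end, tension +): N_BC = 37.2 kN, N_AB = 79.4 kN.
A_AB = 2419 mm².
σ_AB = N_AB/A_AB = 79400/2419 = 32.82 MPa.

32.8 MPa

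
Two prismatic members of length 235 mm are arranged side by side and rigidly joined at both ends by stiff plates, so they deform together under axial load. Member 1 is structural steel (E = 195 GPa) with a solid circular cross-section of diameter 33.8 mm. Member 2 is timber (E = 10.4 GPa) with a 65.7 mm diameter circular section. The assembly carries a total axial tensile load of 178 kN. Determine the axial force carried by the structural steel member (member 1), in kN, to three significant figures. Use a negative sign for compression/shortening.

A_1 = 897.3 mm².
A_2 = 3390 mm².
Equal strain + equilibrium ⇒ each member carries load in proportion to AE: A₁E₁ = 175000000 N, A₂E₂ = 35260000 N, ΣAE = 210200000 N.
F₁ = P·A₁E₁/ΣAE = 178000·175000000/210200000 = 148100 N.

148 kN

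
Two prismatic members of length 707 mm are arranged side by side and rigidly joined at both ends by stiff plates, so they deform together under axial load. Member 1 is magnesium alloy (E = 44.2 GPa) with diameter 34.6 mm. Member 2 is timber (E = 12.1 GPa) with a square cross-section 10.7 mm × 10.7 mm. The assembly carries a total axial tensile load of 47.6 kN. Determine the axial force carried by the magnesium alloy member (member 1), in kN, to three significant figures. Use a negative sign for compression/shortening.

A_1 = 940.2 mm².
A_2 = 114.5 mm².
Equal strain + equilibrium ⇒ each member carries load in proportion to AE: A₁E₁ = 41560000 N, A₂E₂ = 1385000 N, ΣAE = 42940000 N.
F₁ = P·A₁E₁/ΣAE = 47600·41560000/42940000 = 46060 N.

46.1 kN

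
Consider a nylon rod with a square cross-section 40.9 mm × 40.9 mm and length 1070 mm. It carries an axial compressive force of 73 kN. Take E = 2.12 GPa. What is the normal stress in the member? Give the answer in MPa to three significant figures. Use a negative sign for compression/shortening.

-43.6 MPa

A = 1673 mm².
σ = N/A = -73000/1673 = -43.64 MPa.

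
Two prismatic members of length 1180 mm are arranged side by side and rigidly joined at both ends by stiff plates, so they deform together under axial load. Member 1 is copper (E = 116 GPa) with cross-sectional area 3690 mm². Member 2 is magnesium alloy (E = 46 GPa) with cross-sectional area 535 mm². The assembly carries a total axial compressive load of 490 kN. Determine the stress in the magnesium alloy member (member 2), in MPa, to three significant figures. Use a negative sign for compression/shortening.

Equal strain + equilibrium ⇒ each member carries load in proportion to AE: A₁E₁ = 428000000 N, A₂E₂ = 24610000 N, ΣAE = 452600000 N.
σ₂ = P·E₂/ΣAE = -490000·46000/452600000 = -49.8 MPa.

-49.8 MPa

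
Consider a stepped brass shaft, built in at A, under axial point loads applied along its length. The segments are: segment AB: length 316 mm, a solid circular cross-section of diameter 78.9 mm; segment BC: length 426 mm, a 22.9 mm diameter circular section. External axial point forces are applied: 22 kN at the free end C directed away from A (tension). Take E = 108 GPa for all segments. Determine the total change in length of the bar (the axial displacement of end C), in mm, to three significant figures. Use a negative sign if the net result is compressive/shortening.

0.224 mm

Internal axial forces (sectioning from the free end, tension +): N_BC = 22 kN, N_AB = 22 kN.
A_AB = 4889 mm².
A_BC = 411.9 mm².
δ_AB = 22000·316/(4889·108000) = 0.01317 mm
δ_BC = 22000·426/(411.9·108000) = 0.2107 mm
δ = Σδ_i = 0.2239 mm.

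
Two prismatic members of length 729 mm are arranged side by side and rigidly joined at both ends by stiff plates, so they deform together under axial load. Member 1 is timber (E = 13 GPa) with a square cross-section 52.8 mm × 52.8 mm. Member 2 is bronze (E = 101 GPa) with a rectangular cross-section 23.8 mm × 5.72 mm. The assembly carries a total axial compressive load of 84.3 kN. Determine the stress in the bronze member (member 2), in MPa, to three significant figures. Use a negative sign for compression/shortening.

-170 MPa

A_1 = 2788 mm².
A_2 = 136.1 mm².
Equal strain + equilibrium ⇒ each member carries load in proportion to AE: A₁E₁ = 36240000 N, A₂E₂ = 13750000 N, ΣAE = 49990000 N.
σ₂ = P·E₂/ΣAE = -84300·101000/49990000 = -170.3 MPa.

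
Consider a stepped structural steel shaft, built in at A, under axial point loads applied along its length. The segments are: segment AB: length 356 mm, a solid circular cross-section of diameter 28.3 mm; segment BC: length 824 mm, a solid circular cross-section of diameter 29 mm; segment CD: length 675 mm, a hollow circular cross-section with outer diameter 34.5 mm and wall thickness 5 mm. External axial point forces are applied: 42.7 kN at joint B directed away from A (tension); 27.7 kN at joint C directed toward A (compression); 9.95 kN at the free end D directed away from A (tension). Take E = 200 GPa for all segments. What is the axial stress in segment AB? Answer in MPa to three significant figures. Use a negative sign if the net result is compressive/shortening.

Internal axial forces (sectioning from the free end, tension +): N_CD = 9.95 kN, N_BC = -17.75 kN, N_AB = 24.95 kN.
A_AB = 629 mm².
σ_AB = N_AB/A_AB = 24950/629 = 39.67 MPa.

39.7 MPa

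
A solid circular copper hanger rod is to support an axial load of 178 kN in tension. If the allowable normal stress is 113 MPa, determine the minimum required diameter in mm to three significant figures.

Required area A ≥ P/σ_allow = 178000/113 = 1575 mm².
For a solid circular section, d ≥ √(4A/π) = 44.78 mm.

44.8 mm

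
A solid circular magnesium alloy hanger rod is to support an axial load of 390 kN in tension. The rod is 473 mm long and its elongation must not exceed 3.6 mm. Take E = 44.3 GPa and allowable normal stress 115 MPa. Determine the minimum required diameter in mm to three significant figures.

Required area A ≥ P/σ_allow = 390000/115 = 3391 mm².
For a solid circular section, d ≥ √(4A/π) = 65.71 mm.
Elongation limit: A ≥ PL/(Eδ_allow) = 390000·473/(44300·3.6) = 1157 mm² ⇒ d ≥ 38.38 mm.
The stress limit governs.

65.7 mm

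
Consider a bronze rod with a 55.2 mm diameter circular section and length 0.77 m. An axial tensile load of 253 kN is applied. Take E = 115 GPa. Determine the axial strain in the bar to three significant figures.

9.19e-04

A = 2393 mm².
σ = N/A = 105.7 MPa; ε = σ/E = 105.7/115000 = 9.193e-04.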